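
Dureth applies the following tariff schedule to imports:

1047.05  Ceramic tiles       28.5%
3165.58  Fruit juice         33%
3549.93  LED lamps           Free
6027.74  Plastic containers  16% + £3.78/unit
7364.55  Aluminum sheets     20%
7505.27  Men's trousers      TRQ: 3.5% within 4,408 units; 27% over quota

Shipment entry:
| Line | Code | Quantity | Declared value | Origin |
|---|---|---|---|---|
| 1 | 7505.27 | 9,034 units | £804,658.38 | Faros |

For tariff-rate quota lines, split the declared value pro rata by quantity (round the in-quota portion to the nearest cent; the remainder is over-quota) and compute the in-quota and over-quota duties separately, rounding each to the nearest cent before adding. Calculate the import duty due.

Line 1 (7505.27, Faros, 9,034 units, £804,658.38):
Code 7505.27 is under a tariff-rate quota (threshold 4,408 units). In-quota: 4,408 units at 3.5%; over-quota: 4,626 units at 27%.
Pro-rata value split: in-quota = £804,658.38 × 4,408/9,034 = £392,620.56; over-quota = £804,658.38 − £392,620.56 = £412,037.82.
In-quota duty = £392,620.56 × 3.5% = £13,741.72. Over-quota duty = £412,037.82 × 27% = £111,250.21.
Line duty = £13,741.72 + £111,250.21 = £124,991.93.

£124,991.93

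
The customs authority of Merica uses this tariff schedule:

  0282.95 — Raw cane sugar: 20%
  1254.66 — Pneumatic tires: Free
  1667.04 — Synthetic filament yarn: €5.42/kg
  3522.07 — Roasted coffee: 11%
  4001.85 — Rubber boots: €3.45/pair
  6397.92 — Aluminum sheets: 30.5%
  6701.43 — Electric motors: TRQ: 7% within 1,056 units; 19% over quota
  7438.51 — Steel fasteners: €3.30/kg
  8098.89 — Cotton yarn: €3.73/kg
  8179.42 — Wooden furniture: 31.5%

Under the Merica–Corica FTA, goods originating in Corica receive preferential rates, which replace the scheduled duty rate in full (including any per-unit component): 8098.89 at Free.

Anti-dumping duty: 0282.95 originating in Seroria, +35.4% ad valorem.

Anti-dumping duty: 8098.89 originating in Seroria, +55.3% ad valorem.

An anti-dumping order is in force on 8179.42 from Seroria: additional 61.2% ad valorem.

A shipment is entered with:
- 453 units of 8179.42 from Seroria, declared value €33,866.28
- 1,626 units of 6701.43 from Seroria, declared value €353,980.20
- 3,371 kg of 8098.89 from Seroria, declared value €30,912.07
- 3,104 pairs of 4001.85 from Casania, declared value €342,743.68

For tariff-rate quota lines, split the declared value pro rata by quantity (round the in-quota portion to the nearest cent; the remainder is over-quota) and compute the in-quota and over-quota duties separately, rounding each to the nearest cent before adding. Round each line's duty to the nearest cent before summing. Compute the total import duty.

€111,440.33

Line 1 (8179.42, Seroria, 453 units, €33,866.28):
Base rate for 8179.42 is 31.5%.
Additional duty on 8179.42 from Seroria: +61.2%. Applied ad valorem rate: 31.5% + 61.2% = 92.7%.
Duty = €33,866.28 × 92.7% = €31,394.04.
Line 2 (6701.43, Seroria, 1,626 units, €353,980.20):
Code 6701.43 is under a tariff-rate quota (threshold 1,056 units). In-quota: 1,056 units at 7%; over-quota: 570 units at 19%.
Pro-rata value split: in-quota = €353,980.20 × 1,056/1,626 = €229,891.20; over-quota = €353,980.20 − €229,891.20 = €124,089.00.
In-quota duty = €229,891.20 × 7% = €16,092.38. Over-quota duty = €124,089.00 × 19% = €23,576.91.
Line duty = €16,092.38 + €23,576.91 = €39,669.29.
Line 3 (8098.89, Seroria, 3,371 kg, €30,912.07):
Base rate for 8098.89 is €3.73/kg.
8098.89 has an FTA preferential rate, but origin Seroria is not Corica; base rate stands.
Additional duty on 8098.89 from Seroria: +55.3% ad valorem. Applied ad valorem rate = 55.3%.
Duty = €30,912.07 × 55.3% + 3,371 × €3.73 = €29,668.20.
Line 4 (4001.85, Casania, 3,104 pairs, €342,743.68):
Base rate for 4001.85 is €3.45/pair.
Duty = 3,104 × €3.45 = €10,708.80.
Total = €31,394.04 + €39,669.29 + €29,668.20 + €10,708.80 = €111,440.33.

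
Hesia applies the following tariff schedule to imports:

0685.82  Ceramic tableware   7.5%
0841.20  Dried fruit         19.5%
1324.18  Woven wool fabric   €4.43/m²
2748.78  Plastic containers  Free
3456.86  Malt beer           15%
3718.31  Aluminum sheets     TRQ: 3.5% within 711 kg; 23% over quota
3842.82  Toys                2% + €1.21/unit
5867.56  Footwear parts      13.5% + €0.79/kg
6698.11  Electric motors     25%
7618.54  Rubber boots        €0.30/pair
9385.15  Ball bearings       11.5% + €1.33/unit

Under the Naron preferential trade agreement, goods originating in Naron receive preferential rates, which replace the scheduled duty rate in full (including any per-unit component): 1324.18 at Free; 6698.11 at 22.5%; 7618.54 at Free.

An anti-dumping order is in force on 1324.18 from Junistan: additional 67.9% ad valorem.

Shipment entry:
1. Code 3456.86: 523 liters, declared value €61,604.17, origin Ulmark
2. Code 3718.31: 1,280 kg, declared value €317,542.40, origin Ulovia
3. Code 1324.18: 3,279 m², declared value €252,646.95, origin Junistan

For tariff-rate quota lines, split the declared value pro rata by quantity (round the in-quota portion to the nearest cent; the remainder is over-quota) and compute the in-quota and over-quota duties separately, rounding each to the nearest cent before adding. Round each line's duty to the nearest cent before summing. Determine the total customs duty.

€233,953.58

Line 1 (3456.86, Ulmark, 523 liters, €61,604.17):
Base rate for 3456.86 is 15%.
Duty = €61,604.17 × 15% = €9,240.63.
Line 2 (3718.31, Ulovia, 1,280 kg, €317,542.40):
Code 3718.31 is under a tariff-rate quota (threshold 711 kg). In-quota: 711 kg at 3.5%; over-quota: 569 kg at 23%.
Pro-rata value split: in-quota = €317,542.40 × 711/1,280 = €176,384.88; over-quota = €317,542.40 − €176,384.88 = €141,157.52.
In-quota duty = €176,384.88 × 3.5% = €6,173.47. Over-quota duty = €141,157.52 × 23% = €32,466.23.
Line duty = €6,173.47 + €32,466.23 = €38,639.70.
Line 3 (1324.18, Junistan, 3,279 m², €252,646.95):
Base rate for 1324.18 is €4.43/m².
1324.18 has an FTA preferential rate, but origin Junistan is not Naron; base rate stands.
Additional duty on 1324.18 from Junistan: +67.9% ad valorem. Applied ad valorem rate = 67.9%.
Duty = €252,646.95 × 67.9% + 3,279 × €4.43 = €186,073.25.
Total = €9,240.63 + €38,639.70 + €186,073.25 = €233,953.58.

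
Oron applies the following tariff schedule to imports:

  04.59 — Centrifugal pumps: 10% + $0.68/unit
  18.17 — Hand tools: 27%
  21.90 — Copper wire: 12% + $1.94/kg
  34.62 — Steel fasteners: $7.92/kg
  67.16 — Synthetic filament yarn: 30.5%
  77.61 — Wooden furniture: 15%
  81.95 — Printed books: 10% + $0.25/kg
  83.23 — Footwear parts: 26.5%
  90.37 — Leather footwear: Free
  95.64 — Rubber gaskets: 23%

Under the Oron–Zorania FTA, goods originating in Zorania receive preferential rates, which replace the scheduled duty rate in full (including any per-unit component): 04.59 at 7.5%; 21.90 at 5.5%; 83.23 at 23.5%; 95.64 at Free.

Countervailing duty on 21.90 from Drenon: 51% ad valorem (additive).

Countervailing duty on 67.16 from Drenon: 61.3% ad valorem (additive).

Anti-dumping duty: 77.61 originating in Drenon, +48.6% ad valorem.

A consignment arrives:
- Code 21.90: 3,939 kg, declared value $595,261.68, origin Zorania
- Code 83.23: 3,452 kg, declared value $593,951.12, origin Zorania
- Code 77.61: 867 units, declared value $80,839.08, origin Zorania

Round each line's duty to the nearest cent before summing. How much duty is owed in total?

Line 1 (21.90, Zorania, 3,939 kg, $595,261.68):
Base rate for 21.90 is 12% + $1.94/kg.
Origin Zorania qualifies under the Oron–Zorania agreement and 21.90 is covered: preferential rate 5.5% applies instead.
The additional-duty order on 21.90 targets Drenon, not Zorania; it does not apply.
Duty = $595,261.68 × 5.5% = $32,739.39.
Line 2 (83.23, Zorania, 3,452 kg, $593,951.12):
Base rate for 83.23 is 26.5%.
Origin Zorania qualifies under the Oron–Zorania agreement and 83.23 is covered: preferential rate 23.5% applies instead.
Duty = $593,951.12 × 23.5% = $139,578.51.
Line 3 (77.61, Zorania, 867 units, $80,839.08):
Base rate for 77.61 is 15%.
Origin Zorania is the FTA partner but 77.61 is not on the preference list; base rate stands.
The additional-duty order on 77.61 targets Drenon, not Zorania; it does not apply.
Duty = $80,839.08 × 15% = $12,125.86.
Total = $32,739.39 + $139,578.51 + $12,125.86 = $184,443.76.

$184,443.76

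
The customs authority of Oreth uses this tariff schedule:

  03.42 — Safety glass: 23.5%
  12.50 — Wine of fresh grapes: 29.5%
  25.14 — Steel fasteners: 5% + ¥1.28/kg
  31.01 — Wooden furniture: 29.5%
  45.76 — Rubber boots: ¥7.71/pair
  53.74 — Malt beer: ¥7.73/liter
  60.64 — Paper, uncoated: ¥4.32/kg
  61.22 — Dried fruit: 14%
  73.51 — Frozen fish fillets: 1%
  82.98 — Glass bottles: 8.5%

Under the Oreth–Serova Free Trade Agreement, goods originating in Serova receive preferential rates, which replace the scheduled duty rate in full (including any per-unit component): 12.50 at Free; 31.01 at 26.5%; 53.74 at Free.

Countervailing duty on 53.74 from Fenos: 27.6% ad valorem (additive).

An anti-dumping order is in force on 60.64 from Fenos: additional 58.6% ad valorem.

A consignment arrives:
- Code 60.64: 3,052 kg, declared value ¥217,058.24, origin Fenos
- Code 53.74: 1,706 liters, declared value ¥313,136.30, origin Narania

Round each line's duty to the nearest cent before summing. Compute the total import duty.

¥153,568.15

Line 1 (60.64, Fenos, 3,052 kg, ¥217,058.24):
Base rate for 60.64 is ¥4.32/kg.
Additional duty on 60.64 from Fenos: +58.6% ad valorem. Applied ad valorem rate = 58.6%.
Duty = ¥217,058.24 × 58.6% + 3,052 × ¥4.32 = ¥140,380.77.
Line 2 (53.74, Narania, 1,706 liters, ¥313,136.30):
Base rate for 53.74 is ¥7.73/liter.
53.74 has an FTA preferential rate, but origin Narania is not Serova; base rate stands.
The additional-duty order on 53.74 targets Fenos, not Narania; it does not apply.
Duty = 1,706 × ¥7.73 = ¥13,187.38.
Total = ¥140,380.77 + ¥13,187.38 = ¥153,568.15.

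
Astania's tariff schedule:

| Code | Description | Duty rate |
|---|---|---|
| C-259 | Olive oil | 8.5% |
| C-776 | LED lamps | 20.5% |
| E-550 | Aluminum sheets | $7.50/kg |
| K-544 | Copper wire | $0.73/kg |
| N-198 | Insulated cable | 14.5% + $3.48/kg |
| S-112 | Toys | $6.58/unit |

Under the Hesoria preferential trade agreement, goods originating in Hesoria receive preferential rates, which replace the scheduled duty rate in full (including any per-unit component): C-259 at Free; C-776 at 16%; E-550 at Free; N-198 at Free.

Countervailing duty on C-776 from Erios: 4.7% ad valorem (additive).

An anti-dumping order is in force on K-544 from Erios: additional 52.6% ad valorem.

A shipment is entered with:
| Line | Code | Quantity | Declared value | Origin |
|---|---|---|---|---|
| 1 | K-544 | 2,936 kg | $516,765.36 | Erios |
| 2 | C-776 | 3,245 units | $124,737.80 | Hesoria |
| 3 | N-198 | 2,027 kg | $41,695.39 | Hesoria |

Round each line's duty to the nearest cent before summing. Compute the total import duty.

$293,919.91

Line 1 (K-544, Erios, 2,936 kg, $516,765.36):
Base rate for K-544 is $0.73/kg.
Additional duty on K-544 from Erios: +52.6% ad valorem. Applied ad valorem rate = 52.6%.
Duty = $516,765.36 × 52.6% + 2,936 × $0.73 = $273,961.86.
Line 2 (C-776, Hesoria, 3,245 units, $124,737.80):
Base rate for C-776 is 20.5%.
Origin Hesoria qualifies under the Astania–Hesoria agreement and C-776 is covered: preferential rate 16% applies instead.
The additional-duty order on C-776 targets Erios, not Hesoria; it does not apply.
Duty = $124,737.80 × 16% = $19,958.05.
Line 3 (N-198, Hesoria, 2,027 kg, $41,695.39):
Base rate for N-198 is 14.5% + $3.48/kg.
Origin Hesoria qualifies under the Astania–Hesoria agreement and N-198 is covered: preferential rate Free applies instead.
Duty = $41,695.39 × 0% = $0.00.
Total = $273,961.86 + $19,958.05 + $0.00 = $293,919.91.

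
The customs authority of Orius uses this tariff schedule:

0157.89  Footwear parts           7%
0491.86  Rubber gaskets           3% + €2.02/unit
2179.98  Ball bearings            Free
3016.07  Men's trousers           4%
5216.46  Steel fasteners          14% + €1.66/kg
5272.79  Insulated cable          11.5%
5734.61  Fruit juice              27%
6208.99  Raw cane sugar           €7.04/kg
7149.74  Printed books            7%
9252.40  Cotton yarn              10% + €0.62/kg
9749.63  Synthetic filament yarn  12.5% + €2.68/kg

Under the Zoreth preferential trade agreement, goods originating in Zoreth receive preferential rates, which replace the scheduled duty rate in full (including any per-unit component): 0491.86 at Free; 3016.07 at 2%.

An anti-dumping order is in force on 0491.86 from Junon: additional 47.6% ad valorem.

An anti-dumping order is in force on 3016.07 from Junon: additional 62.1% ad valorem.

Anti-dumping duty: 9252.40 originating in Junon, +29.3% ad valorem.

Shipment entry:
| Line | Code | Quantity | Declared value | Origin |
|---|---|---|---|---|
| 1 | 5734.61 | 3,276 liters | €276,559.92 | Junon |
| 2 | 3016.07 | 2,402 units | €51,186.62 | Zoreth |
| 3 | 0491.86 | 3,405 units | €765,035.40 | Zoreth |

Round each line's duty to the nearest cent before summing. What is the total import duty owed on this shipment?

Line 1 (5734.61, Junon, 3,276 liters, €276,559.92):
Base rate for 5734.61 is 27%.
Duty = €276,559.92 × 27% = €74,671.18.
Line 2 (3016.07, Zoreth, 2,402 units, €51,186.62):
Base rate for 3016.07 is 4%.
Origin Zoreth qualifies under the Orius–Zoreth agreement and 3016.07 is covered: preferential rate 2% applies instead.
The additional-duty order on 3016.07 targets Junon, not Zoreth; it does not apply.
Duty = €51,186.62 × 2% = €1,023.73.
Line 3 (0491.86, Zoreth, 3,405 units, €765,035.40):
Base rate for 0491.86 is 3% + €2.02/unit.
Origin Zoreth qualifies under the Orius–Zoreth agreement and 0491.86 is covered: preferential rate Free applies instead.
The additional-duty order on 0491.86 targets Junon, not Zoreth; it does not apply.
Duty = €765,035.40 × 0% = €0.00.
Total = €74,671.18 + €1,023.73 + €0.00 = €75,694.91.

€75,694.91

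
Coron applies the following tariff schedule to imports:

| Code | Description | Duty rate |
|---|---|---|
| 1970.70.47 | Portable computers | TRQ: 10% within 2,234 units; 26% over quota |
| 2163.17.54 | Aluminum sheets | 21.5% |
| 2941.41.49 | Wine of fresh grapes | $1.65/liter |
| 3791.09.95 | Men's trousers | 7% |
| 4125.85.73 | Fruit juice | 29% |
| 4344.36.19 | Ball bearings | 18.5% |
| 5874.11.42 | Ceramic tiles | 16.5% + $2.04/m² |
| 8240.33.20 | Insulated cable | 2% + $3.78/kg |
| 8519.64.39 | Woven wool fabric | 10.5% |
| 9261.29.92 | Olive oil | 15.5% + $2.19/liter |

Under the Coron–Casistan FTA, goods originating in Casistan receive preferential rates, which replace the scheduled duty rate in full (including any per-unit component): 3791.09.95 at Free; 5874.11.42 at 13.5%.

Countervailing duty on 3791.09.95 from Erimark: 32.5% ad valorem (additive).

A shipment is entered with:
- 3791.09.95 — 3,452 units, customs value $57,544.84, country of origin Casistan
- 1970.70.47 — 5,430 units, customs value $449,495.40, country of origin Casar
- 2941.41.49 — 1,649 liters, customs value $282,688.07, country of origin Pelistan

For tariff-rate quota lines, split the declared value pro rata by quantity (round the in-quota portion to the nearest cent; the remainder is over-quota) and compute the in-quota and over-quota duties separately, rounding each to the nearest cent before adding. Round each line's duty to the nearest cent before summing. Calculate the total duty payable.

Line 1 (3791.09.95, Casistan, 3,452 units, $57,544.84):
Base rate for 3791.09.95 is 7%.
Origin Casistan qualifies under the Coron–Casistan agreement and 3791.09.95 is covered: preferential rate Free applies instead.
The additional-duty order on 3791.09.95 targets Erimark, not Casistan; it does not apply.
Duty = $57,544.84 × 0% = $0.00.
Line 2 (1970.70.47, Casar, 5,430 units, $449,495.40):
Code 1970.70.47 is under a tariff-rate quota (threshold 2,234 units). In-quota: 2,234 units at 10%; over-quota: 3,196 units at 26%.
Pro-rata value split: in-quota = $449,495.40 × 2,234/5,430 = $184,930.52; over-quota = $449,495.40 − $184,930.52 = $264,564.88.
In-quota duty = $184,930.52 × 10% = $18,493.05. Over-quota duty = $264,564.88 × 26% = $68,786.87.
Line duty = $18,493.05 + $68,786.87 = $87,279.92.
Line 3 (2941.41.49, Pelistan, 1,649 liters, $282,688.07):
Base rate for 2941.41.49 is $1.65/liter.
Duty = 1,649 × $1.65 = $2,720.85.
Total = $0.00 + $87,279.92 + $2,720.85 = $90,000.77.

$90,000.77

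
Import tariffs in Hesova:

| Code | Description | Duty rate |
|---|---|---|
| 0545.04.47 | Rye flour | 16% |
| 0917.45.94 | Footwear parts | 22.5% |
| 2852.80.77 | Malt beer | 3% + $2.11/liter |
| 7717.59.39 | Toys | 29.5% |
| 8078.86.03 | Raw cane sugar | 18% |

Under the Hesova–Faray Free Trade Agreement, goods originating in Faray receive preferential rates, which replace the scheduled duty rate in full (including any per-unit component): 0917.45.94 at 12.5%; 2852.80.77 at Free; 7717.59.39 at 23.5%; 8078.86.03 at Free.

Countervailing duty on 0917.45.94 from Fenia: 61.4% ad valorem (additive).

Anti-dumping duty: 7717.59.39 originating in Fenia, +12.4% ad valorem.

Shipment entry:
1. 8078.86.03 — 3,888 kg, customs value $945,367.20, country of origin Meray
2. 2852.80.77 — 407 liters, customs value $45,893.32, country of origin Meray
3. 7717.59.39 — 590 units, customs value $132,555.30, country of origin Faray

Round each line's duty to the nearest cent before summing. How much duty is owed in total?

$203,552.17

Line 1 (8078.86.03, Meray, 3,888 kg, $945,367.20):
Base rate for 8078.86.03 is 18%.
8078.86.03 has an FTA preferential rate, but origin Meray is not Faray; base rate stands.
Duty = $945,367.20 × 18% = $170,166.10.
Line 2 (2852.80.77, Meray, 407 liters, $45,893.32):
Base rate for 2852.80.77 is 3% + $2.11/liter.
2852.80.77 has an FTA preferential rate, but origin Meray is not Faray; base rate stands.
Duty = $45,893.32 × 3% + 407 × $2.11 = $2,235.57.
Line 3 (7717.59.39, Faray, 590 units, $132,555.30):
Base rate for 7717.59.39 is 29.5%.
Origin Faray qualifies under the Hesova–Faray agreement and 7717.59.39 is covered: preferential rate 23.5% applies instead.
The additional-duty order on 7717.59.39 targets Fenia, not Faray; it does not apply.
Duty = $132,555.30 × 23.5% = $31,150.50.
Total = $170,166.10 + $2,235.57 + $31,150.50 = $203,552.17.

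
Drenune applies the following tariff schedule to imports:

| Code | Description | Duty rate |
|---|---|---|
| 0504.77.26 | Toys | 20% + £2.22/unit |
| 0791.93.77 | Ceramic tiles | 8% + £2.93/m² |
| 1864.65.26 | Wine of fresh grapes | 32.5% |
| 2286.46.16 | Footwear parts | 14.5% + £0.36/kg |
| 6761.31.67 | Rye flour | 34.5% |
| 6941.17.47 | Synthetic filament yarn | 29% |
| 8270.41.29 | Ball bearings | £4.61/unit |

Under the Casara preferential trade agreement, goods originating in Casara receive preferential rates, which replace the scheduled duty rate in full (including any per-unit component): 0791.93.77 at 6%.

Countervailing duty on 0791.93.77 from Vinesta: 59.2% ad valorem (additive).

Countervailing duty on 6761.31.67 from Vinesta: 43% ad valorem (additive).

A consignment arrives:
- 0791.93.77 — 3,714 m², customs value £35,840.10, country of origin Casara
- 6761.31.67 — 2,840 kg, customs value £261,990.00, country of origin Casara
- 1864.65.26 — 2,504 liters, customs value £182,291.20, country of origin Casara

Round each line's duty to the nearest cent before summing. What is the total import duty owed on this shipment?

£151,781.60

Line 1 (0791.93.77, Casara, 3,714 m², £35,840.10):
Base rate for 0791.93.77 is 8% + £2.93/m².
Origin Casara qualifies under the Drenune–Casara agreement and 0791.93.77 is covered: preferential rate 6% applies instead.
The additional-duty order on 0791.93.77 targets Vinesta, not Casara; it does not apply.
Duty = £35,840.10 × 6% = £2,150.41.
Line 2 (6761.31.67, Casara, 2,840 kg, £261,990.00):
Base rate for 6761.31.67 is 34.5%.
Origin Casara is the FTA partner but 6761.31.67 is not on the preference list; base rate stands.
The additional-duty order on 6761.31.67 targets Vinesta, not Casara; it does not apply.
Duty = £261,990.00 × 34.5% = £90,386.55.
Line 3 (1864.65.26, Casara, 2,504 liters, £182,291.20):
Base rate for 1864.65.26 is 32.5%.
Origin Casara is the FTA partner but 1864.65.26 is not on the preference list; base rate stands.
Duty = £182,291.20 × 32.5% = £59,244.64.
Total = £2,150.41 + £90,386.55 + £59,244.64 = £151,781.60.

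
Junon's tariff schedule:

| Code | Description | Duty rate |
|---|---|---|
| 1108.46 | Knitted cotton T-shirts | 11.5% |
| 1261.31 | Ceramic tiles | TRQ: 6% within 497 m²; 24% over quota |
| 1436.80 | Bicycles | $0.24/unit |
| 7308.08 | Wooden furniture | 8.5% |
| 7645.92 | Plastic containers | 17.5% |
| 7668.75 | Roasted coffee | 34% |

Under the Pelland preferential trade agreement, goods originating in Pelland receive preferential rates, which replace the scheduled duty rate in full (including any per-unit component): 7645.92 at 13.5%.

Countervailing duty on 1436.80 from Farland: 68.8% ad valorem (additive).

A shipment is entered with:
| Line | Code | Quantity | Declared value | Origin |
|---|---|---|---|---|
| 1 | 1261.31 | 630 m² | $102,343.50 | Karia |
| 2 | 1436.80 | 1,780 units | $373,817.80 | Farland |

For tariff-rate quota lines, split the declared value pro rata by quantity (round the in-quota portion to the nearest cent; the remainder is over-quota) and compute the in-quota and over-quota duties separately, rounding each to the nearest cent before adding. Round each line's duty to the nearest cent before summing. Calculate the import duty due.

Line 1 (1261.31, Karia, 630 m², $102,343.50):
Code 1261.31 is under a tariff-rate quota (threshold 497 m²). In-quota: 497 m² at 6%; over-quota: 133 m² at 24%.
Pro-rata value split: in-quota = $102,343.50 × 497/630 = $80,737.65; over-quota = $102,343.50 − $80,737.65 = $21,605.85.
In-quota duty = $80,737.65 × 6% = $4,844.26. Over-quota duty = $21,605.85 × 24% = $5,185.40.
Line duty = $4,844.26 + $5,185.40 = $10,029.66.
Line 2 (1436.80, Farland, 1,780 units, $373,817.80):
Base rate for 1436.80 is $0.24/unit.
Additional duty on 1436.80 from Farland: +68.8% ad valorem. Applied ad valorem rate = 68.8%.
Duty = $373,817.80 × 68.8% + 1,780 × $0.24 = $257,613.85.
Total = $10,029.66 + $257,613.85 = $267,643.51.

$267,643.51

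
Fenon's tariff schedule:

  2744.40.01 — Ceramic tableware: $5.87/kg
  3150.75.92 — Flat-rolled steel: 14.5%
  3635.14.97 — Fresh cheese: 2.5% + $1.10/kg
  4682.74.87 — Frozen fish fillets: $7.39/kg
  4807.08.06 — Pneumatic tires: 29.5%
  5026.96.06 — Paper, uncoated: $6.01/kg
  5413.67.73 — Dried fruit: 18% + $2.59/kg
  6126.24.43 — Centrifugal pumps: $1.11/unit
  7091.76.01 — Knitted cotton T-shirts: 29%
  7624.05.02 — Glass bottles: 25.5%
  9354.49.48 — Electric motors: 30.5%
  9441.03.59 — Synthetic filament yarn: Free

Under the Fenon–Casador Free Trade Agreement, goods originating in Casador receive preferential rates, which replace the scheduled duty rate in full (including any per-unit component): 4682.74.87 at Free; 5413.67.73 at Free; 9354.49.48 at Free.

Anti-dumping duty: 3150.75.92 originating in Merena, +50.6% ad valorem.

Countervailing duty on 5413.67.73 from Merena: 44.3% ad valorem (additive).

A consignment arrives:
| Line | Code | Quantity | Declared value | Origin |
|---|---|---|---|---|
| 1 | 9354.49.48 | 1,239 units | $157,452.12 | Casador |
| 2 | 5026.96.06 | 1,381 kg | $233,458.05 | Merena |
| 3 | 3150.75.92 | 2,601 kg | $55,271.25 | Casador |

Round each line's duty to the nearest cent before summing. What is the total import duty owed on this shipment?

Line 1 (9354.49.48, Casador, 1,239 units, $157,452.12):
Base rate for 9354.49.48 is 30.5%.
Origin Casador qualifies under the Fenon–Casador agreement and 9354.49.48 is covered: preferential rate Free applies instead.
Duty = $157,452.12 × 0% = $0.00.
Line 2 (5026.96.06, Merena, 1,381 kg, $233,458.05):
Base rate for 5026.96.06 is $6.01/kg.
Duty = 1,381 × $6.01 = $8,299.81.
Line 3 (3150.75.92, Casador, 2,601 kg, $55,271.25):
Base rate for 3150.75.92 is 14.5%.
Origin Casador is the FTA partner but 3150.75.92 is not on the preference list; base rate stands.
The additional-duty order on 3150.75.92 targets Merena, not Casador; it does not apply.
Duty = $55,271.25 × 14.5% = $8,014.33.
Total = $0.00 + $8,299.81 + $8,014.33 = $16,314.14.

$16,314.14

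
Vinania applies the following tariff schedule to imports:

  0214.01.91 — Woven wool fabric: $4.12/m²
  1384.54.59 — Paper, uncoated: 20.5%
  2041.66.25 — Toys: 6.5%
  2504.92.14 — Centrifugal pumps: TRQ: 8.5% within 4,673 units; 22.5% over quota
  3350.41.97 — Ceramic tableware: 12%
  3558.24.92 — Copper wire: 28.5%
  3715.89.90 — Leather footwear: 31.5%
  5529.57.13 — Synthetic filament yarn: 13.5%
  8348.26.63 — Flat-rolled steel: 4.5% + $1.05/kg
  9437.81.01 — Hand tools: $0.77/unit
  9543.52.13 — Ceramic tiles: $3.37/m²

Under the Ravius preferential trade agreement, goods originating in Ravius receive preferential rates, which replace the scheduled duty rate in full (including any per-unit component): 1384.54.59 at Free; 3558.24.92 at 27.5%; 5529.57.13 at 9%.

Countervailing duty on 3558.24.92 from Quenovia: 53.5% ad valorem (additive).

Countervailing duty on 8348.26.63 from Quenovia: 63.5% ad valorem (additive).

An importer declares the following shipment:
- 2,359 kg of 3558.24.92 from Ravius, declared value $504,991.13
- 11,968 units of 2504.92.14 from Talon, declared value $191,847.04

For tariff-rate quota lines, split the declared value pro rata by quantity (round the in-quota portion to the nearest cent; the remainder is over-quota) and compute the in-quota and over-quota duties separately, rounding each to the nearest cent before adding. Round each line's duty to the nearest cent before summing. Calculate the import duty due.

Line 1 (3558.24.92, Ravius, 2,359 kg, $504,991.13):
Base rate for 3558.24.92 is 28.5%.
Origin Ravius qualifies under the Vinania–Ravius agreement and 3558.24.92 is covered: preferential rate 27.5% applies instead.
The additional-duty order on 3558.24.92 targets Quenovia, not Ravius; it does not apply.
Duty = $504,991.13 × 27.5% = $138,872.56.
Line 2 (2504.92.14, Talon, 11,968 units, $191,847.04):
Code 2504.92.14 is under a tariff-rate quota (threshold 4,673 units). In-quota: 4,673 units at 8.5%; over-quota: 7,295 units at 22.5%.
Pro-rata value split: in-quota = $191,847.04 × 4,673/11,968 = $74,908.19; over-quota = $191,847.04 − $74,908.19 = $116,938.85.
In-quota duty = $74,908.19 × 8.5% = $6,367.20. Over-quota duty = $116,938.85 × 22.5% = $26,311.24.
Line duty = $6,367.20 + $26,311.24 = $32,678.44.
Total = $138,872.56 + $32,678.44 = $171,551.00.

$171,551.00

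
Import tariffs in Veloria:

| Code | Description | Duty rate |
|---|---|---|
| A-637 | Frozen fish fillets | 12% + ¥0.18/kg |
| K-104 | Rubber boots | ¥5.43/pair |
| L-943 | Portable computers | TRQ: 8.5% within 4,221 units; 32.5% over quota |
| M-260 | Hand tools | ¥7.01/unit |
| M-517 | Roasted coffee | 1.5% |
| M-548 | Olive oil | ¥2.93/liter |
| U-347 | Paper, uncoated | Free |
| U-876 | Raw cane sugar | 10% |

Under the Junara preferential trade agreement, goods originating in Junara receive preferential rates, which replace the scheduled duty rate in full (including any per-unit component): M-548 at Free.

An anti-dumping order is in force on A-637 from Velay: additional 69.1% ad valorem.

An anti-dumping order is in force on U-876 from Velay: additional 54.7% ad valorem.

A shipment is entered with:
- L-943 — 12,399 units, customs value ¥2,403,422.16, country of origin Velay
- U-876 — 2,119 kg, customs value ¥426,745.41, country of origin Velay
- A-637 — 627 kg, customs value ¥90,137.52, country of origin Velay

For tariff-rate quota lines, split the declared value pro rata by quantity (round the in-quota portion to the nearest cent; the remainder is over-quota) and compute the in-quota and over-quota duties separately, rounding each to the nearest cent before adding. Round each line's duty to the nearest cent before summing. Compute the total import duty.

¥934,063.19

Line 1 (L-943, Velay, 12,399 units, ¥2,403,422.16):
Code L-943 is under a tariff-rate quota (threshold 4,221 units). In-quota: 4,221 units at 8.5%; over-quota: 8,178 units at 32.5%.
Pro-rata value split: in-quota = ¥2,403,422.16 × 4,221/12,399 = ¥818,198.64; over-quota = ¥2,403,422.16 − ¥818,198.64 = ¥1,585,223.52.
In-quota duty = ¥818,198.64 × 8.5% = ¥69,546.88. Over-quota duty = ¥1,585,223.52 × 32.5% = ¥515,197.64.
Line duty = ¥69,546.88 + ¥515,197.64 = ¥584,744.52.
Line 2 (U-876, Velay, 2,119 kg, ¥426,745.41):
Base rate for U-876 is 10%.
Additional duty on U-876 from Velay: +54.7%. Applied ad valorem rate: 10% + 54.7% = 64.7%.
Duty = ¥426,745.41 × 64.7% = ¥276,104.28.
Line 3 (A-637, Velay, 627 kg, ¥90,137.52):
Base rate for A-637 is 12% + ¥0.18/kg.
Additional duty on A-637 from Velay: +69.1%. Applied ad valorem rate: 12% + 69.1% = 81.1%.
Duty = ¥90,137.52 × 81.1% + 627 × ¥0.18 = ¥73,214.39.
Total = ¥584,744.52 + ¥276,104.28 + ¥73,214.39 = ¥934,063.19.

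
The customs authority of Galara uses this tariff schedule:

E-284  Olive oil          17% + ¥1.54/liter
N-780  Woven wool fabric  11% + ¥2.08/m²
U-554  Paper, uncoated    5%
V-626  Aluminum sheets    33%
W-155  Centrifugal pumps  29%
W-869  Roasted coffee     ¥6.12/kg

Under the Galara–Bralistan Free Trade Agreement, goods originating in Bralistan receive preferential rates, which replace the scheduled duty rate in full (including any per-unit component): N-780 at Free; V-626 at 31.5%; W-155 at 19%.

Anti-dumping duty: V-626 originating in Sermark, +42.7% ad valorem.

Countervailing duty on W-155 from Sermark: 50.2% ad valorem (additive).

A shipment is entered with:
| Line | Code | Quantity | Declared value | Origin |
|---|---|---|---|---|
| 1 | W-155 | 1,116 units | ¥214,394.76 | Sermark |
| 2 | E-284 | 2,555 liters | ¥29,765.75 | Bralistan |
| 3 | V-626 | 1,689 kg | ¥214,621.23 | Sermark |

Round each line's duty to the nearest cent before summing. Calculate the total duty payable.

Line 1 (W-155, Sermark, 1,116 units, ¥214,394.76):
Base rate for W-155 is 29%.
W-155 has an FTA preferential rate, but origin Sermark is not Bralistan; base rate stands.
Additional duty on W-155 from Sermark: +50.2%. Applied ad valorem rate: 29% + 50.2% = 79.2%.
Duty = ¥214,394.76 × 79.2% = ¥169,800.65.
Line 2 (E-284, Bralistan, 2,555 liters, ¥29,765.75):
Base rate for E-284 is 17% + ¥1.54/liter.
Origin Bralistan is the FTA partner but E-284 is not on the preference list; base rate stands.
Duty = ¥29,765.75 × 17% + 2,555 × ¥1.54 = ¥8,994.88.
Line 3 (V-626, Sermark, 1,689 kg, ¥214,621.23):
Base rate for V-626 is 33%.
V-626 has an FTA preferential rate, but origin Sermark is not Bralistan; base rate stands.
Additional duty on V-626 from Sermark: +42.7%. Applied ad valorem rate: 33% + 42.7% = 75.7%.
Duty = ¥214,621.23 × 75.7% = ¥162,468.27.
Total = ¥169,800.65 + ¥8,994.88 + ¥162,468.27 = ¥341,263.80.

¥341,263.80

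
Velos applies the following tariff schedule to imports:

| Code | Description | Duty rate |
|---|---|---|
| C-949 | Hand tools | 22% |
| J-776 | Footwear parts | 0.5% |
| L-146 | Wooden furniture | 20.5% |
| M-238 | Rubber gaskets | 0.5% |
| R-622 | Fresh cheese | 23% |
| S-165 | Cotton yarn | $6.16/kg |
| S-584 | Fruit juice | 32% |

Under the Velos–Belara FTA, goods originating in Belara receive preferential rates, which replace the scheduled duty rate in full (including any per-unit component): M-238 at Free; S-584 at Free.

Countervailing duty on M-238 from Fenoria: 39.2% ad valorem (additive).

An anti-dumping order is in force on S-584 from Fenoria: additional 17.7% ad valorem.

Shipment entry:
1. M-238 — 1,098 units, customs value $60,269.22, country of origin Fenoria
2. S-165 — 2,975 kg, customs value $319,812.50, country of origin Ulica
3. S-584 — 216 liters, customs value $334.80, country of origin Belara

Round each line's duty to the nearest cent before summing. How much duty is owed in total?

$42,252.88

Line 1 (M-238, Fenoria, 1,098 units, $60,269.22):
Base rate for M-238 is 0.5%.
M-238 has an FTA preferential rate, but origin Fenoria is not Belara; base rate stands.
Additional duty on M-238 from Fenoria: +39.2%. Applied ad valorem rate: 0.5% + 39.2% = 39.7%.
Duty = $60,269.22 × 39.7% = $23,926.88.
Line 2 (S-165, Ulica, 2,975 kg, $319,812.50):
Base rate for S-165 is $6.16/kg.
Duty = 2,975 × $6.16 = $18,326.00.
Line 3 (S-584, Belara, 216 liters, $334.80):
Base rate for S-584 is 32%.
Origin Belara qualifies under the Velos–Belara agreement and S-584 is covered: preferential rate Free applies instead.
The additional-duty order on S-584 targets Fenoria, not Belara; it does not apply.
Duty = $334.80 × 0% = $0.00.
Total = $23,926.88 + $18,326.00 + $0.00 = $42,252.88.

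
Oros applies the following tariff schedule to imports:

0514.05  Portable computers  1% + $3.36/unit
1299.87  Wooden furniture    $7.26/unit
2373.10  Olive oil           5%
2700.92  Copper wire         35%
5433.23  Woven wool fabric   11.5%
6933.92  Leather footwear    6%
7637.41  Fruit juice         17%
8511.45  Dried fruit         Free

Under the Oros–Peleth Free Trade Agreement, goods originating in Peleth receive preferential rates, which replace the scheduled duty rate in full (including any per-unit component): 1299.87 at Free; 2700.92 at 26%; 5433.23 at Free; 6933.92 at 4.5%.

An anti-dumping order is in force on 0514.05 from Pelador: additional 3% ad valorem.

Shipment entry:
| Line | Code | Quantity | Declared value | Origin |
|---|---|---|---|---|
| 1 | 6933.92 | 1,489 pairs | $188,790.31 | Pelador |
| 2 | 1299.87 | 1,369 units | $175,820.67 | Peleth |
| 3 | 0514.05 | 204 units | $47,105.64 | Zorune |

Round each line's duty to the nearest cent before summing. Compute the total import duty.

$12,483.92

Line 1 (6933.92, Pelador, 1,489 pairs, $188,790.31):
Base rate for 6933.92 is 6%.
6933.92 has an FTA preferential rate, but origin Pelador is not Peleth; base rate stands.
Duty = $188,790.31 × 6% = $11,327.42.
Line 2 (1299.87, Peleth, 1,369 units, $175,820.67):
Base rate for 1299.87 is $7.26/unit.
Origin Peleth qualifies under the Oros–Peleth agreement and 1299.87 is covered: preferential rate Free applies instead.
Duty = $175,820.67 × 0% = $0.00.
Line 3 (0514.05, Zorune, 204 units, $47,105.64):
Base rate for 0514.05 is 1% + $3.36/unit.
The additional-duty order on 0514.05 targets Pelador, not Zorune; it does not apply.
Duty = $47,105.64 × 1% + 204 × $3.36 = $1,156.50.
Total = $11,327.42 + $0.00 + $1,156.50 = $12,483.92.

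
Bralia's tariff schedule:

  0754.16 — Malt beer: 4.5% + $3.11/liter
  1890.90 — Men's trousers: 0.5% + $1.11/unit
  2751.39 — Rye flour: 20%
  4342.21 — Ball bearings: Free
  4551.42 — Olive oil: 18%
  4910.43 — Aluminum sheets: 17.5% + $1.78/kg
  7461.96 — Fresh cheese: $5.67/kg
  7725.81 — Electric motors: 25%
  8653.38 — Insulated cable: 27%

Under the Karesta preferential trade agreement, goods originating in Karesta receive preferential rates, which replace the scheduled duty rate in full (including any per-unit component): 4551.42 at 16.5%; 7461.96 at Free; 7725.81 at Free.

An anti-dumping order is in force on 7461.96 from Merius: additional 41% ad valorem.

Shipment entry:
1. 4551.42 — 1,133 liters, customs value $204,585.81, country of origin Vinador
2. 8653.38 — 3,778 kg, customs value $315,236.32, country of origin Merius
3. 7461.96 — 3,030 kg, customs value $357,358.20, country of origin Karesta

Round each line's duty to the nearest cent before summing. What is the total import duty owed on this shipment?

Line 1 (4551.42, Vinador, 1,133 liters, $204,585.81):
Base rate for 4551.42 is 18%.
4551.42 has an FTA preferential rate, but origin Vinador is not Karesta; base rate stands.
Duty = $204,585.81 × 18% = $36,825.45.
Line 2 (8653.38, Merius, 3,778 kg, $315,236.32):
Base rate for 8653.38 is 27%.
Duty = $315,236.32 × 27% = $85,113.81.
Line 3 (7461.96, Karesta, 3,030 kg, $357,358.20):
Base rate for 7461.96 is $5.67/kg.
Origin Karesta qualifies under the Bralia–Karesta agreement and 7461.96 is covered: preferential rate Free applies instead.
The additional-duty order on 7461.96 targets Merius, not Karesta; it does not apply.
Duty = $357,358.20 × 0% = $0.00.
Total = $36,825.45 + $85,113.81 + $0.00 = $121,939.26.

$121,939.26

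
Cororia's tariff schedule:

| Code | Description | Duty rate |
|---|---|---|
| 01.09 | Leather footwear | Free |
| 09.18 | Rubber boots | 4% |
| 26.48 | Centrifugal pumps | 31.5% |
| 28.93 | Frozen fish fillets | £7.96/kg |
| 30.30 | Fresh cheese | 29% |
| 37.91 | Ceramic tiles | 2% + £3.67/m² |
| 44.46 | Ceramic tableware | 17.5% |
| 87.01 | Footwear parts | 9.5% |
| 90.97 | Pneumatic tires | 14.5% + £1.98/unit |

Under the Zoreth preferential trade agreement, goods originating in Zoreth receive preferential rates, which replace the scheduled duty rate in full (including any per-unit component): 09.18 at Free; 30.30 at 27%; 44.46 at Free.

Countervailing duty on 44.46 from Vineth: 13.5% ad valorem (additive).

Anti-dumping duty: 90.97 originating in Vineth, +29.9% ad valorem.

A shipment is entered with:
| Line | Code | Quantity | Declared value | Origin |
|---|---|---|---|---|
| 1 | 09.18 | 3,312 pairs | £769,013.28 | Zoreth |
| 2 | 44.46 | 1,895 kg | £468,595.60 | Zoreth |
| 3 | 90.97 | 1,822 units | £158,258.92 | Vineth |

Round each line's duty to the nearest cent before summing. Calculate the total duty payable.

Line 1 (09.18, Zoreth, 3,312 pairs, £769,013.28):
Base rate for 09.18 is 4%.
Origin Zoreth qualifies under the Cororia–Zoreth agreement and 09.18 is covered: preferential rate Free applies instead.
Duty = £769,013.28 × 0% = £0.00.
Line 2 (44.46, Zoreth, 1,895 kg, £468,595.60):
Base rate for 44.46 is 17.5%.
Origin Zoreth qualifies under the Cororia–Zoreth agreement and 44.46 is covered: preferential rate Free applies instead.
The additional-duty order on 44.46 targets Vineth, not Zoreth; it does not apply.
Duty = £468,595.60 × 0% = £0.00.
Line 3 (90.97, Vineth, 1,822 units, £158,258.92):
Base rate for 90.97 is 14.5% + £1.98/unit.
Additional duty on 90.97 from Vineth: +29.9%. Applied ad valorem rate: 14.5% + 29.9% = 44.4%.
Duty = £158,258.92 × 44.4% + 1,822 × £1.98 = £73,874.52.
Total = £0.00 + £0.00 + £73,874.52 = £73,874.52.

£73,874.52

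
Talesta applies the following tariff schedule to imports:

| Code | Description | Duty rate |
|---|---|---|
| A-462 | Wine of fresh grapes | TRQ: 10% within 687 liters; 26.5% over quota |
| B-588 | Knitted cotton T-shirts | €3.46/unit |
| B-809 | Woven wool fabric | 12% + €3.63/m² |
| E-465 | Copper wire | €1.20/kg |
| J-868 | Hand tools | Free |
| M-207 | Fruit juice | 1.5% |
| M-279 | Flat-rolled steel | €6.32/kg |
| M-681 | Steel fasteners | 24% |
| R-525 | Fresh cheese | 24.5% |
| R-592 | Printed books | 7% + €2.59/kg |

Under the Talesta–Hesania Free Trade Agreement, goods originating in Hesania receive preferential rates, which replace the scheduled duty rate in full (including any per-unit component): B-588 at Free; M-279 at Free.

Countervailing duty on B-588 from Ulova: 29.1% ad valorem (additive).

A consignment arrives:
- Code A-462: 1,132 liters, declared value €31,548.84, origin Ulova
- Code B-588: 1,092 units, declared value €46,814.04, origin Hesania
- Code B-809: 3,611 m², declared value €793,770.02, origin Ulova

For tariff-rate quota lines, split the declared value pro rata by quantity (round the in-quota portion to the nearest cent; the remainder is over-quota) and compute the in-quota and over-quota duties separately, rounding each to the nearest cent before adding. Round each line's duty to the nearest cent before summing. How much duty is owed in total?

€113,561.57

Line 1 (A-462, Ulova, 1,132 liters, €31,548.84):
Code A-462 is under a tariff-rate quota (threshold 687 liters). In-quota: 687 liters at 10%; over-quota: 445 liters at 26.5%.
Pro-rata value split: in-quota = €31,548.84 × 687/1,132 = €19,146.69; over-quota = €31,548.84 − €19,146.69 = €12,402.15.
In-quota duty = €19,146.69 × 10% = €1,914.67. Over-quota duty = €12,402.15 × 26.5% = €3,286.57.
Line duty = €1,914.67 + €3,286.57 = €5,201.24.
Line 2 (B-588, Hesania, 1,092 units, €46,814.04):
Base rate for B-588 is €3.46/unit.
Origin Hesania qualifies under the Talesta–Hesania agreement and B-588 is covered: preferential rate Free applies instead.
The additional-duty order on B-588 targets Ulova, not Hesania; it does not apply.
Duty = €46,814.04 × 0% = €0.00.
Line 3 (B-809, Ulova, 3,611 m², €793,770.02):
Base rate for B-809 is 12% + €3.63/m².
Duty = €793,770.02 × 12% + 3,611 × €3.63 = €108,360.33.
Total = €5,201.24 + €0.00 + €108,360.33 = €113,561.57.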